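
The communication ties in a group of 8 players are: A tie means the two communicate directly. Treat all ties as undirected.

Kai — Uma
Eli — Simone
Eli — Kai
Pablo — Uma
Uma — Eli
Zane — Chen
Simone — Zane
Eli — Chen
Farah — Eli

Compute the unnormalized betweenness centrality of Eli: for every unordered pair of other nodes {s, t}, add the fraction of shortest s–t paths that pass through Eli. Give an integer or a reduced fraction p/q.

31/2

Pairs whose geodesics pass through Eli — Farah–Simone: 1; Farah–Uma: 1; Farah–Zane: 2/2; Farah–Kai: 1; Farah–Chen: 1; Farah–Pablo: 1; Simone–Uma: 1; Simone–Kai: 1; Simone–Chen: 1/2; Simone–Pablo: 1; Uma–Zane: 2/2; Uma–Chen: 1; Zane–Kai: 2/2; Zane–Pablo: 2/2 … (+2 more pairs).
All other pairs contribute 0.
Summing the contributions gives betweenness(Eli) = 31/2.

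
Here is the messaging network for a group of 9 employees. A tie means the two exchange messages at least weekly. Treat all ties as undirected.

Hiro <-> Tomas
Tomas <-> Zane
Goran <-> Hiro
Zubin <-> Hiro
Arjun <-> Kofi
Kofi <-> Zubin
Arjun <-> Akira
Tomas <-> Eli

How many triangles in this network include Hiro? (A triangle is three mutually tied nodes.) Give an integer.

Hiro's neighbors are Goran, Tomas, and Zubin, but none of them are tied to each other, so no triangle contains Hiro.

0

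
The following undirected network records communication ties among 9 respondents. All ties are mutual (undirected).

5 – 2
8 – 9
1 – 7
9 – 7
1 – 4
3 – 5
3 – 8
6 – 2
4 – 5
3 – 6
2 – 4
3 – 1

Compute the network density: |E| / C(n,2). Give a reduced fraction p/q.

There are 12 edges and 9 nodes, so the maximum possible is C(9,2) = 36.
Density = 12/36 = 1/3.

1/3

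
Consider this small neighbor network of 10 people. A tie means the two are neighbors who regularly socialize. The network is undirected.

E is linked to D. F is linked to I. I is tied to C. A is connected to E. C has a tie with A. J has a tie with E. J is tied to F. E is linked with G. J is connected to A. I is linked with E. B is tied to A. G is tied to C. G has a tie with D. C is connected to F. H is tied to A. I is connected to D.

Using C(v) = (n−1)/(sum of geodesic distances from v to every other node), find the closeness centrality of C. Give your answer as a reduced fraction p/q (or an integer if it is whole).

9/14

Distances from C: A:1, B:2, D:2, E:2, F:1, G:1, H:2, I:1, J:2. Sum = 14.
n = 10, so closeness = 9/14.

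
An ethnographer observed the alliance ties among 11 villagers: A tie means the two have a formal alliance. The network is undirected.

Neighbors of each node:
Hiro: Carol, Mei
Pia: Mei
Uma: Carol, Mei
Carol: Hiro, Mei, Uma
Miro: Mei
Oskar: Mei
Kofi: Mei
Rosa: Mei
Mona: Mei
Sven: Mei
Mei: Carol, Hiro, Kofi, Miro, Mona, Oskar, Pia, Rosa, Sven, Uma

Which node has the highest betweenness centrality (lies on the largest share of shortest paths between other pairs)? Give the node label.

Mei

Unnormalized betweenness of each node: Carol:1/2, Hiro:0, Kofi:0, Mei:85/2, Miro:0, Mona:0, Oskar:0, Pia:0, Rosa:0, Sven:0, Uma:0.
Mei has the largest value, 85/2, making it the main broker — the node through which the most shortest paths run.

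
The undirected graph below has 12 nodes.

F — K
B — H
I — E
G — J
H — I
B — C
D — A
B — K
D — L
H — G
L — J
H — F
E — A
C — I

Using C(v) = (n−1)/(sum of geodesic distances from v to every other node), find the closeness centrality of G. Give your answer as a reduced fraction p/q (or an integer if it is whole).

Distances from G: A:4, B:2, C:3, D:3, E:3, F:2, H:1, I:2, J:1, K:3, L:2. Sum = 26.
n = 12, so closeness = 11/26.

11/26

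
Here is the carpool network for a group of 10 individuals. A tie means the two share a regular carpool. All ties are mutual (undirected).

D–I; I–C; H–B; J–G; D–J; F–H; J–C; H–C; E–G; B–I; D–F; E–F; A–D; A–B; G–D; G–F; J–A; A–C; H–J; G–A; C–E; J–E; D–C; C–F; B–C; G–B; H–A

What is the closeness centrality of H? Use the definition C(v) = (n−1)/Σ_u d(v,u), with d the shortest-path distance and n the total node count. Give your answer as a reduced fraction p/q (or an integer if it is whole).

9/13

Distances from H: A:1, B:1, C:1, D:2, E:2, F:1, G:2, I:2, J:1. Sum = 13.
n = 10, so closeness = 9/13.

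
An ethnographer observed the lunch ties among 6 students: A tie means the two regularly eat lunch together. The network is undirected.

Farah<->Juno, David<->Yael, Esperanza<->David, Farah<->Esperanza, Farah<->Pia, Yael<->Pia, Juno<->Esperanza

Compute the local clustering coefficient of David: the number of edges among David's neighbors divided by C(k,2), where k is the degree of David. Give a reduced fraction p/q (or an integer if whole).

David's neighbors: Esperanza and Yael (k = 2).
Possible neighbor pairs: C(2,2) = 1. Edges among them: none → e = 0.
Clustering(David) = 0/1.

0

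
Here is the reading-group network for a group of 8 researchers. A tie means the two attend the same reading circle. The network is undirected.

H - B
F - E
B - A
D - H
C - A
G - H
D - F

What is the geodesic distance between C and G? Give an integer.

4

One shortest route is C – A – B – H – G, which uses 4 edges, and at distance 3 from C we only reach {H}, which does not include G. So d(C,G) = 4.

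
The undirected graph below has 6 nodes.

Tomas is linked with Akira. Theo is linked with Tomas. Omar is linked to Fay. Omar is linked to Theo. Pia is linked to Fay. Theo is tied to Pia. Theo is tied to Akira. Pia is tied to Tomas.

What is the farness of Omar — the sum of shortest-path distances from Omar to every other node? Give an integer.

Distances from Omar: Akira:2, Fay:1, Pia:2, Theo:1, Tomas:2.
Sum = 2 + 1 + 2 + 1 + 2 = 8.

8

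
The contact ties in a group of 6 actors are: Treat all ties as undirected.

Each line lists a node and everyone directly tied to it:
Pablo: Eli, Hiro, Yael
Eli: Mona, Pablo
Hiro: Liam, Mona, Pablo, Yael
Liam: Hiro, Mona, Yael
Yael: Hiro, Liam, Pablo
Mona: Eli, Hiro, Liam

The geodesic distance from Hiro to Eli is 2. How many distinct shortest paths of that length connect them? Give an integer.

The shortest distance is 2. The length-2 paths are: Hiro–Pablo–Eli; Hiro–Mona–Eli.
That gives 2 distinct shortest paths.

2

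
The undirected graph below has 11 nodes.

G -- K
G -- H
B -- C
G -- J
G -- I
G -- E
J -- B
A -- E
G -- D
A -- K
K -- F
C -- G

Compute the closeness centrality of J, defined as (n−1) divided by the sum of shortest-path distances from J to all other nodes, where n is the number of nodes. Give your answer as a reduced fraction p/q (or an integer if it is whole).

1/2

Distances from J: A:3, B:1, C:2, D:2, E:2, F:3, G:1, H:2, I:2, K:2. Sum = 20.
n = 11, so closeness = 10/20 = 1/2.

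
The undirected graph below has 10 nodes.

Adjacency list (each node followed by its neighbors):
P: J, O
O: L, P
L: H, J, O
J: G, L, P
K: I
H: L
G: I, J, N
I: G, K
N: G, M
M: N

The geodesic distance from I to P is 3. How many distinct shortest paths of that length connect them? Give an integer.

1

The shortest distance is 3, and the only length-3 path is I–G–J–P. So there is exactly 1 shortest path.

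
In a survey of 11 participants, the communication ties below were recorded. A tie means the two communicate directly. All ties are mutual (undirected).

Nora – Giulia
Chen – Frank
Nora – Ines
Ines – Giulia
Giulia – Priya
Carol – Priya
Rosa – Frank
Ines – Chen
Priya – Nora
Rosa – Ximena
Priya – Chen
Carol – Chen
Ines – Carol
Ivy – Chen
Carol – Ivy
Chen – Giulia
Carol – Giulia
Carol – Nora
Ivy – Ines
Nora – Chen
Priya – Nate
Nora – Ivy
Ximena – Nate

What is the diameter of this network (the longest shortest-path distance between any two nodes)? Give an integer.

4

Eccentricity of each node (its greatest distance to any other): Carol:3, Chen:3, Frank:3, Giulia:3, Ines:4, Ivy:4, Nate:3, Nora:3, Priya:3, Rosa:3, Ximena:4.
The maximum eccentricity is 4, realized for instance by the pair Ines–Ximena via Ines – Chen – Frank – Rosa – Ximena. So the diameter is 4.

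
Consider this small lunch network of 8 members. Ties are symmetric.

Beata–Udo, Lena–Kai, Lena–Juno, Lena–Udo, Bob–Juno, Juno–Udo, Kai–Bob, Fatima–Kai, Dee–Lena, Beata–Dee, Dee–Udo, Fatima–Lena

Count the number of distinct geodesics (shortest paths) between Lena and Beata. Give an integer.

2

The shortest distance is 2. The length-2 paths are: Lena–Dee–Beata; Lena–Udo–Beata.
That gives 2 distinct shortest paths.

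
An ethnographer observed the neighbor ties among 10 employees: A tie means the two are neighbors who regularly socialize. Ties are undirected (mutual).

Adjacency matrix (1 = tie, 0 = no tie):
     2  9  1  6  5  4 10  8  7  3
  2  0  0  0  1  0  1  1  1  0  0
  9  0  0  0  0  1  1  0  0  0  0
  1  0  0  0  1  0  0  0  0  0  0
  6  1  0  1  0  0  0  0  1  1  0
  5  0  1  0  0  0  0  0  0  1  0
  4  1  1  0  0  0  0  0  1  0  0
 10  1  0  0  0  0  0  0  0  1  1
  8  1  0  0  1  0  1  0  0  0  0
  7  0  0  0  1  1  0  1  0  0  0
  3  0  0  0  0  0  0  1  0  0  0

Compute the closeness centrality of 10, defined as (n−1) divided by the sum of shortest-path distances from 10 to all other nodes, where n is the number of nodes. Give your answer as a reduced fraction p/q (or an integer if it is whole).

9/17

Distances from 10: 1:3, 2:1, 3:1, 4:2, 5:2, 6:2, 7:1, 8:2, 9:3. Sum = 17.
n = 10, so closeness = 9/17.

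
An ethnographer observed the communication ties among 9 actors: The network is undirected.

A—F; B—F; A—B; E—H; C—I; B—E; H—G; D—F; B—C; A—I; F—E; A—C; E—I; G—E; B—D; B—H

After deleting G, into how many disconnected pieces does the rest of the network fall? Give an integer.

G's neighbors (E and H) remain reachable from one another through other ties, so the rest of the network stays in one piece.

1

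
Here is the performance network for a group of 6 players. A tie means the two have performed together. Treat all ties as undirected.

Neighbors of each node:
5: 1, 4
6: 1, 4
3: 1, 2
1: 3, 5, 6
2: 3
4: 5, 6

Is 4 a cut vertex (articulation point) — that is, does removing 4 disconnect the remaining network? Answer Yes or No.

Even without 4, every remaining node can still reach every other (the residual graph is connected), so 4 is not a cut vertex.

No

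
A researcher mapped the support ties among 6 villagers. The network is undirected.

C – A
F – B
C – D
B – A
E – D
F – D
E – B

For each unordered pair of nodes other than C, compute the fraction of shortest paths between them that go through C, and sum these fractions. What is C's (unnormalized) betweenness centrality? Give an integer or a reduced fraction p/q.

1

Pairs whose geodesics pass through C — D–A: 1.
All other pairs contribute 0.
Summing the contributions gives betweenness(C) = 1.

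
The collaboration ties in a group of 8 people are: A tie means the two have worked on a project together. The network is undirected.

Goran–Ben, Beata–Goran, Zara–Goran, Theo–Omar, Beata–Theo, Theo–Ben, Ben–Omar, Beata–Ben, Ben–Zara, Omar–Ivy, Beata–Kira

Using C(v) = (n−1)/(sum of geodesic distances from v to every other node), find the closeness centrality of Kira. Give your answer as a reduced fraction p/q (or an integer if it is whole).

Distances from Kira: Beata:1, Ben:2, Goran:2, Ivy:4, Omar:3, Theo:2, Zara:3. Sum = 17.
n = 8, so closeness = 7/17.

7/17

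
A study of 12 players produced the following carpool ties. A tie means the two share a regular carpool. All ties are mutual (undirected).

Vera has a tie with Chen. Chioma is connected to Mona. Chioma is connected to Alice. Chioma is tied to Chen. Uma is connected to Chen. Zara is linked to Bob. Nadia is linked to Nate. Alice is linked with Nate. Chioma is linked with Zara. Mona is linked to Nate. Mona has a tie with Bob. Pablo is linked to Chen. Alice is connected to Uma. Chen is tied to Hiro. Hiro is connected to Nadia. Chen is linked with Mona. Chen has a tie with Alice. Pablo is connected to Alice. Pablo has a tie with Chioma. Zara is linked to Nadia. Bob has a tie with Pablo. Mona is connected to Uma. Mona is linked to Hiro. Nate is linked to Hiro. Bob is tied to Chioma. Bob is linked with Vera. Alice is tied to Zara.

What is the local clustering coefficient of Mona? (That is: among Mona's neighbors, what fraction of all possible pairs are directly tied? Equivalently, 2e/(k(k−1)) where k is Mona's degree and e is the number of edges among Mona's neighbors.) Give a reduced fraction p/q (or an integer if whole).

1/3

Mona's neighbors: Bob, Chen, Chioma, Hiro, Nate, and Uma (k = 6).
Possible neighbor pairs: C(6,2) = 15. Edges among them: Bob–Chioma, Chen–Chioma, Chen–Hiro, Chen–Uma, Hiro–Nate → e = 5.
Clustering(Mona) = 5/15 = 1/3.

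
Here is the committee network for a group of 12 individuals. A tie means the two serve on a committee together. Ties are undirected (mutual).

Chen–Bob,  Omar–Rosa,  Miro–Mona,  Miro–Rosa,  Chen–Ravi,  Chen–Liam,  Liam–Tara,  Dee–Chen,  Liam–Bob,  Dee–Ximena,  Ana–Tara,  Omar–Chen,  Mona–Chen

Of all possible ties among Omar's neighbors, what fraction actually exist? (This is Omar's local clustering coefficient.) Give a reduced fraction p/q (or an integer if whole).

0

Omar's neighbors: Chen and Rosa (k = 2).
Possible neighbor pairs: C(2,2) = 1. Edges among them: none → e = 0.
Clustering(Omar) = 0/1.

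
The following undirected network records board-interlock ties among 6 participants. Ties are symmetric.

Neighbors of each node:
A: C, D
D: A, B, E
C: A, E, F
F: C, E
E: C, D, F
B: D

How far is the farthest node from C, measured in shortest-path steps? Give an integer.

Distances from C: A:1, B:3, D:2, E:1, F:1.
The largest is 3 (to B), so the eccentricity of C is 3.

3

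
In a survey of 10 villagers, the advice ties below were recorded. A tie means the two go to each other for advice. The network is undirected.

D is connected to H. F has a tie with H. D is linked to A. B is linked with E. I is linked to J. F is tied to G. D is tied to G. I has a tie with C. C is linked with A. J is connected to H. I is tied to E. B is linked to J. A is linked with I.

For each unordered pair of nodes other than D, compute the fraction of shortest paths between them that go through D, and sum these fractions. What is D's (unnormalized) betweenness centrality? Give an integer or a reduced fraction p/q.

26/3

Pairs whose geodesics pass through D — C–G: 1; C–F: 2/3; C–H: 1/2; E–G: 1; B–G: 1/2; A–G: 1; A–F: 2/2; A–H: 1; I–G: 1; J–G: 1/2; G–H: 1/2.
All other pairs contribute 0.
Summing the contributions gives betweenness(D) = 26/3.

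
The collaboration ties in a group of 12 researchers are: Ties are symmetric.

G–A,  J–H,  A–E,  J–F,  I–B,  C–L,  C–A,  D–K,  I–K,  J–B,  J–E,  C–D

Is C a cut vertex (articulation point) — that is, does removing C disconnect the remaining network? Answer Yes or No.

Removing C leaves {A, B, D, E, F, G, H, I, J, and K} with no path to {L}, so the network splits into 2 components. C is a cut vertex.

Yes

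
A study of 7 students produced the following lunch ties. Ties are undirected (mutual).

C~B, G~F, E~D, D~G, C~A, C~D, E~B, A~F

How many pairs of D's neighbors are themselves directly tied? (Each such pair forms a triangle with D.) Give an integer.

D's neighbors are C, E, and G, but none of them are tied to each other, so no triangle contains D.

0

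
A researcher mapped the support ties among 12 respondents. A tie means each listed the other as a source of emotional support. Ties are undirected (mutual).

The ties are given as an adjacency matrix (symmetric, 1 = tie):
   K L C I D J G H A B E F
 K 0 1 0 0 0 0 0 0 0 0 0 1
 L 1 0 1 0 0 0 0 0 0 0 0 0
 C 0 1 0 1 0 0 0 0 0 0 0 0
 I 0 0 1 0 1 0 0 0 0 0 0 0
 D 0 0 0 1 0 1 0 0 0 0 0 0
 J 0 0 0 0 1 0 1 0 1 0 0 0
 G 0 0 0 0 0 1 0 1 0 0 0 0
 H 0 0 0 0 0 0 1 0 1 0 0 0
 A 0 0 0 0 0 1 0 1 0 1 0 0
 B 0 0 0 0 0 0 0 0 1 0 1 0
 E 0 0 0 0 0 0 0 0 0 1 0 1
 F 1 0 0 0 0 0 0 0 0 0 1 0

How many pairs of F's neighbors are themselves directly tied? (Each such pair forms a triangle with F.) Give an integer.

0

F's neighbors are E and K, but none of them are tied to each other, so no triangle contains F.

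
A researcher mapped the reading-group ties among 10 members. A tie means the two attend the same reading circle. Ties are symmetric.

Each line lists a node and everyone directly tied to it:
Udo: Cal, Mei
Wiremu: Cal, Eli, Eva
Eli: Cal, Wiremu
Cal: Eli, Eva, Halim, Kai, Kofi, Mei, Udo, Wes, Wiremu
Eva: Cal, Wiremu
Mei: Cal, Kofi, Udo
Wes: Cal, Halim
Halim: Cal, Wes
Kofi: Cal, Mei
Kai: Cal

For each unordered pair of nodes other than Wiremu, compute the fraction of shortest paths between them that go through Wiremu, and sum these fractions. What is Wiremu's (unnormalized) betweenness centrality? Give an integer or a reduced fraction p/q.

1/2

Pairs whose geodesics pass through Wiremu — Eva–Eli: 1/2.
All other pairs contribute 0.
Summing the contributions gives betweenness(Wiremu) = 1/2.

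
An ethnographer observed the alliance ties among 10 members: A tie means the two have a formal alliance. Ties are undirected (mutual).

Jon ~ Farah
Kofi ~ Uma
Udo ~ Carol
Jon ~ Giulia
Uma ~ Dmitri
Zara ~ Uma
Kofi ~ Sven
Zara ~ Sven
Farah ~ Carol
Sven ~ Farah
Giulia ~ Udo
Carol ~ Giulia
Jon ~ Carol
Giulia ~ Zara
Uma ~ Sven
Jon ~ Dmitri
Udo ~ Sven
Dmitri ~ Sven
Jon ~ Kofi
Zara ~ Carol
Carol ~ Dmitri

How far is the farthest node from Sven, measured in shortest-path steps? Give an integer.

Distances from Sven: Carol:2, Dmitri:1, Farah:1, Giulia:2, Jon:2, Kofi:1, Udo:1, Uma:1, Zara:1.
The largest is 2 (to Jon, Carol, and Giulia), so the eccentricity of Sven is 2.

2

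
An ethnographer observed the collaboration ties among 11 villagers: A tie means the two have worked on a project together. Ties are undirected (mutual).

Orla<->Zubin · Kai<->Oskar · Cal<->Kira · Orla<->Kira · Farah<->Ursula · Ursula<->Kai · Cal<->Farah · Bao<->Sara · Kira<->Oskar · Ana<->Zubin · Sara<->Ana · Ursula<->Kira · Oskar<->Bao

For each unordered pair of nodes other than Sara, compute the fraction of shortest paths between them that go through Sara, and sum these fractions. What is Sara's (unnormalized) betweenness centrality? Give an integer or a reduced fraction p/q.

Pairs whose geodesics pass through Sara — Zubin–Bao: 1; Kai–Ana: 1; Oskar–Ana: 1; Bao–Ana: 1.
All other pairs contribute 0.
Summing the contributions gives betweenness(Sara) = 4.

4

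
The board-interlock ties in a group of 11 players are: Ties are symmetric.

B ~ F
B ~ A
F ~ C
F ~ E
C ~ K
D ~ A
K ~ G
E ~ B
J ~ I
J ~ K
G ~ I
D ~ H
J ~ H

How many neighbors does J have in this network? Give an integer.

J is directly tied to H, I, and K. That is 3 neighbors, so the degree of J is 3.

3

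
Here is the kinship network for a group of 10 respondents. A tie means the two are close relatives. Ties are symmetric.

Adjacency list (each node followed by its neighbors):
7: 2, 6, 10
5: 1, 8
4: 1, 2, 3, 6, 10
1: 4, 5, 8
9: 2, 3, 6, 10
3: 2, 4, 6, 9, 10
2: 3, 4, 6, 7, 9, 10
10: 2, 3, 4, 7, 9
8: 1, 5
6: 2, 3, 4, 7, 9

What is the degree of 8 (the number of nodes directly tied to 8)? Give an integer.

8 is directly tied to 1 and 5. That is 2 neighbors, so the degree of 8 is 2.

2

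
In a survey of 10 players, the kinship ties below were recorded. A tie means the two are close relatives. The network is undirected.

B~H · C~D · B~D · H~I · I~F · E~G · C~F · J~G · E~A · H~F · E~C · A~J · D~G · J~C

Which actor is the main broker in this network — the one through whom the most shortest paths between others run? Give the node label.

Unnormalized betweenness of each node: A:1/3, B:11/4, C:187/12, D:43/6, E:53/12, F:37/4, G:10/3, H:11/4, I:0, J:53/12.
C has the largest value, 187/12, making it the main broker — the node through which the most shortest paths run.

C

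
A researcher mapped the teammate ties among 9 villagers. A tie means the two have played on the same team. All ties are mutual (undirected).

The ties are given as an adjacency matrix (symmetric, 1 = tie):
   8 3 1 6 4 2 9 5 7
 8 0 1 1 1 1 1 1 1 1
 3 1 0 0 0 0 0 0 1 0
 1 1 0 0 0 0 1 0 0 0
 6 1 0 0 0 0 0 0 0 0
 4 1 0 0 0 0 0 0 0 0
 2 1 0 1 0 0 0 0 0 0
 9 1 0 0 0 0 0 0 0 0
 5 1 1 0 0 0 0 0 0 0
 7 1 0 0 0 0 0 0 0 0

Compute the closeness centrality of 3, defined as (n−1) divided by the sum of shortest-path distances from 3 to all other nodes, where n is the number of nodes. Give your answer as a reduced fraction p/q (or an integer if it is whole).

Distances from 3: 1:2, 2:2, 4:2, 5:1, 6:2, 7:2, 8:1, 9:2. Sum = 14.
n = 9, so closeness = 8/14 = 4/7.

4/7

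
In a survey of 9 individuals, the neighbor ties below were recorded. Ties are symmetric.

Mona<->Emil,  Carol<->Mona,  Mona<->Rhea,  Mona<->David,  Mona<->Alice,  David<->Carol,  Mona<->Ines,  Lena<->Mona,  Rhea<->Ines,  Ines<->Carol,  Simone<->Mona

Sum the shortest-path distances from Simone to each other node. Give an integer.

Distances from Simone: Alice:2, Carol:2, David:2, Emil:2, Ines:2, Lena:2, Mona:1, Rhea:2.
Sum = 2 + 2 + 2 + 2 + 2 + 2 + 1 + 2 = 15.

15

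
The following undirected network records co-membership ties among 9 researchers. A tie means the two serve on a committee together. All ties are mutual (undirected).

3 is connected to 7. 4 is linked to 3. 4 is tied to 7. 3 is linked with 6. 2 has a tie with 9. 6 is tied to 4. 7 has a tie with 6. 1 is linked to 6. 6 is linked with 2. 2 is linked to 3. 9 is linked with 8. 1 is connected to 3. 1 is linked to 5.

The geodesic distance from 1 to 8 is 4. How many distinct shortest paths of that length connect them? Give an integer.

The shortest distance is 4. The length-4 paths are: 1–6–2–9–8; 1–3–2–9–8.
That gives 2 distinct shortest paths.

2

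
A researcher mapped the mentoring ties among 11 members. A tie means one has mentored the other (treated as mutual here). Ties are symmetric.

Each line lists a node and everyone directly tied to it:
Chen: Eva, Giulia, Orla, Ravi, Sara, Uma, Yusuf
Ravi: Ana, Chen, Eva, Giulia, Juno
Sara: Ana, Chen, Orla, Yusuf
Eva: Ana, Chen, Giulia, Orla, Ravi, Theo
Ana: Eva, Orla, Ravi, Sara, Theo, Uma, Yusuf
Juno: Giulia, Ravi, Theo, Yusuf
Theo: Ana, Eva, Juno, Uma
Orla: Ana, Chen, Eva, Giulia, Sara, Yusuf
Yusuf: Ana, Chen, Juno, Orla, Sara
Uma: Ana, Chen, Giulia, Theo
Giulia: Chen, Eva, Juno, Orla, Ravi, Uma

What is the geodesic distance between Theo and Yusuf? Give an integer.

2

One shortest route is Theo – Juno – Yusuf, which uses 2 edges, and Theo and Yusuf are not directly tied, so nothing shorter exists. So d(Theo,Yusuf) = 2.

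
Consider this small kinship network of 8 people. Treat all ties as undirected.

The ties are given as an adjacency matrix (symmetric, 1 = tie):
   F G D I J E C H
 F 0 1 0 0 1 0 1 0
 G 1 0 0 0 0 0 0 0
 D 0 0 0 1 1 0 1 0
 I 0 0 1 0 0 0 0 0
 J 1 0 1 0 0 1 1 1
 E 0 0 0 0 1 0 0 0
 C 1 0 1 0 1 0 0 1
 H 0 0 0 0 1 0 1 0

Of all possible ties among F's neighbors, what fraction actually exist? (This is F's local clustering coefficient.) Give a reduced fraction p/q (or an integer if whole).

1/3

F's neighbors: C, G, and J (k = 3).
Possible neighbor pairs: C(3,2) = 3. Edges among them: C–J → e = 1.
Clustering(F) = 1/3.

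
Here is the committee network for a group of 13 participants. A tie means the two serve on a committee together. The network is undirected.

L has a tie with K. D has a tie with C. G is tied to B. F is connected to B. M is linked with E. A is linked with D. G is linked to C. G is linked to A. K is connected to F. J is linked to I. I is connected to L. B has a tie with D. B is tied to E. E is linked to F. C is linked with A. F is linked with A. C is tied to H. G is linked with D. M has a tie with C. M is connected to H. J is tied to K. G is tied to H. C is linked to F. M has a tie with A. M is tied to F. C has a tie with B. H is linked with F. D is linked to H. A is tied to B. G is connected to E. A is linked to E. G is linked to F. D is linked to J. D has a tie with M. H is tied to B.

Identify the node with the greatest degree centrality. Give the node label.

Degrees — A:7, B:7, C:7, D:7, E:5, F:8, G:7, H:6, I:2, J:3, K:3, L:2, M:6.
The maximum is 8, attained only by F.

F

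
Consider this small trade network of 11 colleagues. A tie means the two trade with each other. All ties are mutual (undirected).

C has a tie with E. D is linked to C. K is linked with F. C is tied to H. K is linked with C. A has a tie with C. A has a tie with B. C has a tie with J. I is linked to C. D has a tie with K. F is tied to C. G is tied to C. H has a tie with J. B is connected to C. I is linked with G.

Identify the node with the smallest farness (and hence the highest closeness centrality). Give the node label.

C

Farness (sum of distances to all others) for each node — A:18, B:18, C:10, D:18, E:19, F:18, G:18, H:18, I:18, J:18, K:17.
The smallest farness is 10, for C, so C has the highest closeness.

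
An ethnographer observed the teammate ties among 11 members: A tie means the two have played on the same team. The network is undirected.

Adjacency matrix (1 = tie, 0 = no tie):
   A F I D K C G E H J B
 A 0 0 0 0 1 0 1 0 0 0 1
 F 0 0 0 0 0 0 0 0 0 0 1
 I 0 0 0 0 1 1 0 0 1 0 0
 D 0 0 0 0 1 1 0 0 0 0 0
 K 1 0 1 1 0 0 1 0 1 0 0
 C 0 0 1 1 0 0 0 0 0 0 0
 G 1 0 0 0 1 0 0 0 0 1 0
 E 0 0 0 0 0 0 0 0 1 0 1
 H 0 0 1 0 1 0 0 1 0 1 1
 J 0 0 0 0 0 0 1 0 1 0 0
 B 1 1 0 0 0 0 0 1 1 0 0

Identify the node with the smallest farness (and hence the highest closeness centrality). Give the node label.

Farness (sum of distances to all others) for each node — A:18, B:18, C:25, D:23, E:21, F:27, G:20, H:15, I:18, J:21, K:16.
The smallest farness is 15, for H, so H has the highest closeness.

H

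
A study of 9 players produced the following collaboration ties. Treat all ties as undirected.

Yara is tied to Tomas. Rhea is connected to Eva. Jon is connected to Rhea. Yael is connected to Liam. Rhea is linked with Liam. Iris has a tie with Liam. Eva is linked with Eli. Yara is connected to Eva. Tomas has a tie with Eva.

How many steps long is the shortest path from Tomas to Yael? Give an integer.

One shortest route is Tomas – Eva – Rhea – Liam – Yael, which uses 4 edges, and at distance 3 from Tomas we only reach {Jon, Liam}, which does not include Yael. So d(Tomas,Yael) = 4.

4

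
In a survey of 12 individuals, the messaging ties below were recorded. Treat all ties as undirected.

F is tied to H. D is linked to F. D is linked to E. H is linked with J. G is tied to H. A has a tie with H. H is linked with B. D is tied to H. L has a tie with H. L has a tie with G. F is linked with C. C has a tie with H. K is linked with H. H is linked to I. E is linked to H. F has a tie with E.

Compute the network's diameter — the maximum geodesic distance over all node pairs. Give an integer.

2

Eccentricity of each node (its greatest distance to any other): A:2, B:2, C:2, D:2, E:2, F:2, G:2, H:1, I:2, J:2, K:2, L:2.
The maximum eccentricity is 2, realized for instance by the pair C–L via C – H – L. So the diameter is 2.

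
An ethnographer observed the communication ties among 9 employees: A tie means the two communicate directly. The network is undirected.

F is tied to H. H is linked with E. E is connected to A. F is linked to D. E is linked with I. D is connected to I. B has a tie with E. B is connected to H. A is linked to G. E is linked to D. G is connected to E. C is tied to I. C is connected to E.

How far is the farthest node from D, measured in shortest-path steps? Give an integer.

Distances from D: A:2, B:2, C:2, E:1, F:1, G:2, H:2, I:1.
The largest is 2 (to A, C, H, G, and B), so the eccentricity of D is 2.

2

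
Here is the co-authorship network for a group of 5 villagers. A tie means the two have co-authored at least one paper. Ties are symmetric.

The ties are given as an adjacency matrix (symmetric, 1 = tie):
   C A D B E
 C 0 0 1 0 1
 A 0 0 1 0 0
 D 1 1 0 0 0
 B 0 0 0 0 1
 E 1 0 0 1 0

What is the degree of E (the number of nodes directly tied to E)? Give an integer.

E is directly tied to B and C. That is 2 neighbors, so the degree of E is 2.

2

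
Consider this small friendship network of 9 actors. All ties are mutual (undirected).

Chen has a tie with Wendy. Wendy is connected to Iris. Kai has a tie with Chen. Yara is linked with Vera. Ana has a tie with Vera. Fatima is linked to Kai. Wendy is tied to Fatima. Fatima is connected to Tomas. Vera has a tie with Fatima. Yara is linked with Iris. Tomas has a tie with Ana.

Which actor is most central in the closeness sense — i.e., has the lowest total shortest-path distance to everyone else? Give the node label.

Farness (sum of distances to all others) for each node — Ana:19, Chen:19, Fatima:12, Iris:17, Kai:17, Tomas:17, Vera:14, Wendy:14, Yara:17.
The smallest farness is 12, for Fatima, so Fatima has the highest closeness.

Fatima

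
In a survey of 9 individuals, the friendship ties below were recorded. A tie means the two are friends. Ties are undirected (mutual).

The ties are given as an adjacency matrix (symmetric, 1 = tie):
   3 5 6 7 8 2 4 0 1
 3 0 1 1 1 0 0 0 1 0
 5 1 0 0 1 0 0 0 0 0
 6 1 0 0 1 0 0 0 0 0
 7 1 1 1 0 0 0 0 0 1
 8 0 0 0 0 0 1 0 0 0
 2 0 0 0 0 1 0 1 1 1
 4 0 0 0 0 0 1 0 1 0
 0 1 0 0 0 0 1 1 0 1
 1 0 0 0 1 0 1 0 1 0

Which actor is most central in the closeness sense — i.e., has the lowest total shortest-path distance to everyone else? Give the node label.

Farness (sum of distances to all others) for each node — 0:12, 1:13, 2:14, 3:13, 4:17, 5:18, 6:18, 7:14, 8:21.
The smallest farness is 12, for 0, so 0 has the highest closeness.

0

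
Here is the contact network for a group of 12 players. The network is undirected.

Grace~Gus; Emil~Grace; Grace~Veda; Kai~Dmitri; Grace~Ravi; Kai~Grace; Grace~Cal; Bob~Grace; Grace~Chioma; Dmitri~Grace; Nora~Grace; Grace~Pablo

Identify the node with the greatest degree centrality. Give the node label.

Degrees — Bob:1, Cal:1, Chioma:1, Dmitri:2, Emil:1, Grace:11, Gus:1, Kai:2, Nora:1, Pablo:1, Ravi:1, Veda:1.
The maximum is 11, attained only by Grace.

Grace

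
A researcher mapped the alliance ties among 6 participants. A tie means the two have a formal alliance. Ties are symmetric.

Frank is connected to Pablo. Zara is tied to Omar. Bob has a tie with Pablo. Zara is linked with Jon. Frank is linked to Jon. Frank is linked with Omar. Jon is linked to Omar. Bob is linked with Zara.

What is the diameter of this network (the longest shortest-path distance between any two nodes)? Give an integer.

Eccentricity of each node (its greatest distance to any other): Bob:2, Frank:2, Jon:2, Omar:2, Pablo:2, Zara:2.
The maximum eccentricity is 2, realized for instance by the pair Zara–Pablo via Zara – Bob – Pablo. So the diameter is 2.

2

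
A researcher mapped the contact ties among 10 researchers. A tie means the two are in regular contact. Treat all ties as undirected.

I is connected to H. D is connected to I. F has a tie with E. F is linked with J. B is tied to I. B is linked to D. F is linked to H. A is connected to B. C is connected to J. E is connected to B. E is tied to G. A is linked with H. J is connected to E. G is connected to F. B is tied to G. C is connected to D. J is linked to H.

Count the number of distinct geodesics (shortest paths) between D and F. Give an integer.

The shortest distance is 3. The length-3 paths are: D–B–E–F; D–C–J–F; D–B–G–F; D–I–H–F.
That gives 4 distinct shortest paths.

4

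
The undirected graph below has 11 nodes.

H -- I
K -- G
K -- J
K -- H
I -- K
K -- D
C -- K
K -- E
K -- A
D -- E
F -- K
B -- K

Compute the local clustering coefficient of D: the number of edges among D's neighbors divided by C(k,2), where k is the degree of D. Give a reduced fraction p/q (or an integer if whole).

1

D's neighbors: E and K (k = 2).
Possible neighbor pairs: C(2,2) = 1. Edges among them: E–K → e = 1.
Clustering(D) = 1/1.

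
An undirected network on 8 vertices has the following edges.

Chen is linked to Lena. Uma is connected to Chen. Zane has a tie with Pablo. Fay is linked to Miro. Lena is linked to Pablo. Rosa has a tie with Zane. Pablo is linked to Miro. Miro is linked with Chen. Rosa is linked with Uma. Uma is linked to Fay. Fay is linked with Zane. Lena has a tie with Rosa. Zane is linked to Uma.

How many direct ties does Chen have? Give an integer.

3

Chen is directly tied to Lena, Miro, and Uma. That is 3 neighbors, so the degree of Chen is 3.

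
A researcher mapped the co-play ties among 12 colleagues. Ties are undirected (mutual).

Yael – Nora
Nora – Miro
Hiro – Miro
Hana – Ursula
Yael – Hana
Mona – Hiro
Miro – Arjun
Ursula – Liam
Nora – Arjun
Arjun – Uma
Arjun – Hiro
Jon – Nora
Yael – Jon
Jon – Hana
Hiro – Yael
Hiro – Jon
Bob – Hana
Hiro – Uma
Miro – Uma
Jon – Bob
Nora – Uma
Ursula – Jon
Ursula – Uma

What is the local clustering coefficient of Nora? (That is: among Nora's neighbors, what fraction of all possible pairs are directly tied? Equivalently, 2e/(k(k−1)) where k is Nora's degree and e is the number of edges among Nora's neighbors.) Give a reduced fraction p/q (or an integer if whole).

Nora's neighbors: Arjun, Jon, Miro, Uma, and Yael (k = 5).
Possible neighbor pairs: C(5,2) = 10. Edges among them: Arjun–Miro, Arjun–Uma, Jon–Yael, Miro–Uma → e = 4.
Clustering(Nora) = 4/10 = 2/5.

2/5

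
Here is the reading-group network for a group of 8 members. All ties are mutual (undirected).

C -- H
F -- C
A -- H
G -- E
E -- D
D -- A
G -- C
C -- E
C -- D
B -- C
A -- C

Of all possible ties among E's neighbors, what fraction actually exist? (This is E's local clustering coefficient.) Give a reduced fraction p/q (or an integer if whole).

E's neighbors: C, D, and G (k = 3).
Possible neighbor pairs: C(3,2) = 3. Edges among them: C–D, C–G → e = 2.
Clustering(E) = 2/3.

2/3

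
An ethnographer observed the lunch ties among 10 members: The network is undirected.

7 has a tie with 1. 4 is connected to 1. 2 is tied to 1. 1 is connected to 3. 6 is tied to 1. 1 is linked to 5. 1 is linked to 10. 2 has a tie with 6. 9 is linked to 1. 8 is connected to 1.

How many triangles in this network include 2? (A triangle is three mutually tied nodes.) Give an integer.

1

2's neighbors: 1 and 6.
Neighbor pairs that are themselves tied: 2–1–6. Each forms one triangle with 2, for 1 in total.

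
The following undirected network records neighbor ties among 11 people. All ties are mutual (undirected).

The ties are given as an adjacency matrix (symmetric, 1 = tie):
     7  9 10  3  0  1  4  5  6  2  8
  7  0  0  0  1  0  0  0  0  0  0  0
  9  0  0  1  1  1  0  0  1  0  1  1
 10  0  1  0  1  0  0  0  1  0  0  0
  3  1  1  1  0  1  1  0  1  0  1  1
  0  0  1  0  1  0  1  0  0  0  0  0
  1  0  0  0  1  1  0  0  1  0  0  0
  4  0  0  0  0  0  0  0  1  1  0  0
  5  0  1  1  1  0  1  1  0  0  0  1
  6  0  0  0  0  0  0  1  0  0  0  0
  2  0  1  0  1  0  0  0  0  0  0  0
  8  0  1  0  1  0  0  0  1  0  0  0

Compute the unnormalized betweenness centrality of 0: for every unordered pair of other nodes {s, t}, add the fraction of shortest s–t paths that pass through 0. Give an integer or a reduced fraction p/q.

Pairs whose geodesics pass through 0 — 9–1: 1/3.
All other pairs contribute 0.
Summing the contributions gives betweenness(0) = 1/3.

1/3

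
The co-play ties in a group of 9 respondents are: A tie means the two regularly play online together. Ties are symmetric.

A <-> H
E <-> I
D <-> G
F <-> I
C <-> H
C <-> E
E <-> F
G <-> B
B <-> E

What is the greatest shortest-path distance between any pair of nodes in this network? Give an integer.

6

Eccentricity of each node (its greatest distance to any other): A:6, B:4, C:4, D:6, E:3, F:4, G:5, H:5, I:4.
The maximum eccentricity is 6, realized for instance by the pair D–A via D – G – B – E – C – H – A. So the diameter is 6.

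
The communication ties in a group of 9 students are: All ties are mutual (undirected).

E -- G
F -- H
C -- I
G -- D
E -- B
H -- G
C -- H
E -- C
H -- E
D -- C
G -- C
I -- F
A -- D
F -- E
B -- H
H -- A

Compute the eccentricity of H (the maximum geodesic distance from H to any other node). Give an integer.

Distances from H: A:1, B:1, C:1, D:2, E:1, F:1, G:1, I:2.
The largest is 2 (to I and D), so the eccentricity of H is 2.

2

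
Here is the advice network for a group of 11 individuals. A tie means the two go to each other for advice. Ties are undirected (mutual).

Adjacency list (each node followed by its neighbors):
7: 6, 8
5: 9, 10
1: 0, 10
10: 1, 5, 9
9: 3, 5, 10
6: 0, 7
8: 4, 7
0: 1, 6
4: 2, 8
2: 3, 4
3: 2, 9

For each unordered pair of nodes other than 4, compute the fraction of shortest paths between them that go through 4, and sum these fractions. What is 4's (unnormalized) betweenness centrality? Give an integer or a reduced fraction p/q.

9

Pairs whose geodesics pass through 4 — 9–7: 1/2; 9–8: 1; 5–8: 1; 10–8: 1/2; 0–2: 1/2; 6–2: 1; 6–3: 1/2; 7–2: 1; 7–3: 1; 8–2: 1; 8–3: 1.
All other pairs contribute 0.
Summing the contributions gives betweenness(4) = 9.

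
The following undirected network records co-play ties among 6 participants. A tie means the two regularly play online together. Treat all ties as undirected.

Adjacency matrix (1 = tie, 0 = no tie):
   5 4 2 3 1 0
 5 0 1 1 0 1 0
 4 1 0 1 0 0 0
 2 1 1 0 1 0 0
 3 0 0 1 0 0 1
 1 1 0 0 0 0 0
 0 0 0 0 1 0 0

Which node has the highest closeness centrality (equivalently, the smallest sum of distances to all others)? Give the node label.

Farness (sum of distances to all others) for each node — 0:13, 1:12, 2:7, 3:9, 4:9, 5:8.
The smallest farness is 7, for 2, so 2 has the highest closeness.

2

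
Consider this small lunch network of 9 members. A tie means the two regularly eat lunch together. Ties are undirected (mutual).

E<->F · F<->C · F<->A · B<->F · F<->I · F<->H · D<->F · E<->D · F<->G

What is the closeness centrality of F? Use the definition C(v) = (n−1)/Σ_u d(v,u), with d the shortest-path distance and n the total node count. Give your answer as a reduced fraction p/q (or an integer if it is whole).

Distances from F: A:1, B:1, C:1, D:1, E:1, G:1, H:1, I:1. Sum = 8.
n = 9, so closeness = 8/8 = 1.

1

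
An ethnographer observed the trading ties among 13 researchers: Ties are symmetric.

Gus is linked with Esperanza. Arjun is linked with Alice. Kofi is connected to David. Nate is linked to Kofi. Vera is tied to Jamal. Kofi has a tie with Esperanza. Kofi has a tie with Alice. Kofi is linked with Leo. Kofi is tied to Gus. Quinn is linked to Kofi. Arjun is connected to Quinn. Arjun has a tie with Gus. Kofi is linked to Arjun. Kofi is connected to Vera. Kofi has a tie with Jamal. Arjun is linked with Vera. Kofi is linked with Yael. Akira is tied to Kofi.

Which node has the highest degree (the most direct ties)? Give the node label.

Kofi

Degrees — Akira:1, Alice:2, Arjun:5, David:1, Esperanza:2, Gus:3, Jamal:2, Kofi:12, Leo:1, Nate:1, Quinn:2, Vera:3, Yael:1.
The maximum is 12, attained only by Kofi.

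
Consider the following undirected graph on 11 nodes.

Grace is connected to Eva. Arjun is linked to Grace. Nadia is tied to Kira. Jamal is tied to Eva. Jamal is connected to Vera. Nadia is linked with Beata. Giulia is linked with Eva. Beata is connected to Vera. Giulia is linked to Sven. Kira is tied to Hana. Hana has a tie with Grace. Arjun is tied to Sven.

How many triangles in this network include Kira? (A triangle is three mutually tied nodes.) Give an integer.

0

Kira's neighbors are Hana and Nadia, but none of them are tied to each other, so no triangle contains Kira.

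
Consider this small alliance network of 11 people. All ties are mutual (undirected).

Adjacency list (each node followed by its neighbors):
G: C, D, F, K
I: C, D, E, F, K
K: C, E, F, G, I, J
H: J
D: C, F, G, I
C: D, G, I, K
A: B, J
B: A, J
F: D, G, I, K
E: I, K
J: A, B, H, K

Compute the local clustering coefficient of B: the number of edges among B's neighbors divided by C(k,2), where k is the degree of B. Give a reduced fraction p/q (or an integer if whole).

B's neighbors: A and J (k = 2).
Possible neighbor pairs: C(2,2) = 1. Edges among them: A–J → e = 1.
Clustering(B) = 1/1.

1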